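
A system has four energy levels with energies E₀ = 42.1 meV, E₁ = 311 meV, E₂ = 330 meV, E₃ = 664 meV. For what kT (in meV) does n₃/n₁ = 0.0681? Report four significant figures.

n₃/n₁ = exp[−(E₃−E₁)/kT] = 0.0681.
⇒ (E₃−E₁)/kT = ln(1/0.0681) = ln(14.6843) = 2.68678.
kT = 353 meV / 2.68678 = 131.4 meV.

131.4 meV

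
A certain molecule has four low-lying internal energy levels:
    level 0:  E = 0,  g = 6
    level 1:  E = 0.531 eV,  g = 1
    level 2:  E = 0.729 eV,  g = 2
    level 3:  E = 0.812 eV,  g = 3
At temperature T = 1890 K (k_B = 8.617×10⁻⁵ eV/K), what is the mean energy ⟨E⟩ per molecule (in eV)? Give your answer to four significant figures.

0.008815 eV

k_BT = 8.617×10⁻⁵ × 1890 K = 0.162861 eV.
Eᵢ/kT = 0, 3.26045, 4.47621, 4.98585.
Z = Σ gᵢe^(−Eᵢ/kT) = 6·e^(−0) + 1·e^(−3.26045) + 2·e^(−4.47621) + 3·e^(−4.98585) = 6.00000 + 0.0383711 + 0.0227529 + 0.0205019 = 6.08163.
⟨E⟩ = Σ Eᵢ gᵢe^(−Eᵢ/kT) / Z = (0·6.00000 + 0.531·0.0383711 + 0.729·0.0227529 + 0.812·0.0205019) / 6.08163 = 0.008815 eV.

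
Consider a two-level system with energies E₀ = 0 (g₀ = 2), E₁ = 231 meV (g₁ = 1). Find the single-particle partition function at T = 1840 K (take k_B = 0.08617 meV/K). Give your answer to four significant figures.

k_BT = 0.08617 × 1840 K = 158.553 meV.
Eᵢ/kT = 0, 1.45693.
Z = Σ gᵢe^(−Eᵢ/kT) = 2·e^(−0) + 1·e^(−1.45693) = 2.00000 + 0.232950 = 2.23295.

Z = 2.233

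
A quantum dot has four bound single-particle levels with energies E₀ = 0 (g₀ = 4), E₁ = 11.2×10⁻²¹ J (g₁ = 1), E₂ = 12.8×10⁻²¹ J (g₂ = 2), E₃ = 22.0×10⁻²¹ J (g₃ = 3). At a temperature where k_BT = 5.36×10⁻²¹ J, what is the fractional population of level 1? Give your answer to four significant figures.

0.02840

Eᵢ/kT = 0, 2.08955, 2.38806, 4.10448.
Z = Σ gᵢe^(−Eᵢ/kT) = 4·e^(−0) + 1·e^(−2.08955) + 2·e^(−2.38806) + 3·e^(−4.10448) = 4.00000 + 0.123743 + 0.183615 + 0.0494958 = 4.35685.
P₁ = g₁ e^(−E₁/kT) / Z = 0.123743/4.35685 = 0.02840.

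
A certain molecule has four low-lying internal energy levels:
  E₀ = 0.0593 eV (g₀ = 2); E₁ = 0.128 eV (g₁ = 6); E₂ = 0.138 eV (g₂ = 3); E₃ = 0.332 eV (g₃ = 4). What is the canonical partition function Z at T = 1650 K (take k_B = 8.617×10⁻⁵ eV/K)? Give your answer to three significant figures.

k_BT = 8.617×10⁻⁵ × 1650 K = 0.14218 eV.
Eᵢ/kT = 0.41708, 0.90027, 0.97060, 2.3351.
Z = Σ gᵢe^(−Eᵢ/kT) = 2·e^(−0.41708) + 6·e^(−0.90027) + 3·e^(−0.97060) + 4·e^(−2.3351) = 1.3179 + 2.4388 + 1.1366 + 0.38720 = 5.2805.

Z = 5.28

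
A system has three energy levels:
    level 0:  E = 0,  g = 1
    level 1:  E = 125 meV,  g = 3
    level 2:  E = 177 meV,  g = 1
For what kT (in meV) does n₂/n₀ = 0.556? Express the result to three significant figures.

n₂/n₀ = (g₂/g₀) exp[−(E₂−E₀)/kT] = 0.556.
⇒ (E₂−E₀)/kT = ln((1/1)/0.556) = ln(1.7986) = 0.58701.
kT = 177 meV / 0.58701 = 302 meV.

302 meV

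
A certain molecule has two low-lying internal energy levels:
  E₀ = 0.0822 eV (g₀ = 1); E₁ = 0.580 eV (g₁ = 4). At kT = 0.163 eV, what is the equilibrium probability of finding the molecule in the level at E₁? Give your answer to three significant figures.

0.159

Eᵢ/kT = 0.50429, 3.5583.
Z = Σ gᵢe^(−Eᵢ/kT) = 1·e^(−0.50429) + 4·e^(−3.5583) = 0.60393 + 0.11395 = 0.71788.
P₁ = g₁ e^(−E₁/kT) / Z = 0.11395/0.71788 = 0.159.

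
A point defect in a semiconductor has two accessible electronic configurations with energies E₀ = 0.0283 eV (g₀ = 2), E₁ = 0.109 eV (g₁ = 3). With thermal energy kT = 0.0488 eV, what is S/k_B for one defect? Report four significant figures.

1.314

Eᵢ/kT = 0.579918, 2.23361.
Z = Σ gᵢe^(−Eᵢ/kT) = 2·e^(−0.579918) + 3·e^(−2.23361) = 1.11989 + 0.321423 = 1.44131.
⟨E⟩ = Σ EᵢPᵢ = 0.0462968 eV.
S/k_B = ln Z + ⟨E⟩/kT = ln(1.44131) + 0.0462968/0.0488 = 0.365552 + 0.948705 = 1.314.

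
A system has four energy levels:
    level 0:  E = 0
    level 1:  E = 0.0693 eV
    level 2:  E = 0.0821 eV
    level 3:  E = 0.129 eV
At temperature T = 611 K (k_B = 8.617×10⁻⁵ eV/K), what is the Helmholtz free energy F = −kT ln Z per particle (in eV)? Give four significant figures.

-0.02357 eV

k_BT = 8.617×10⁻⁵ × 611 K = 0.0526499 eV.
Eᵢ/kT = 0, 1.31624, 1.55936, 2.45015.
Z = Σ e^(−Eᵢ/kT) = e^(−0) + e^(−1.31624) + e^(−1.55936) + e^(−2.45015) = 1.00000 + 0.268142 + 0.210271 + 0.0862806 = 1.56469.
F = −kT ln Z = −0.0526499 × ln(1.56469) = −0.0526499 × 0.447688 = -0.02357 eV.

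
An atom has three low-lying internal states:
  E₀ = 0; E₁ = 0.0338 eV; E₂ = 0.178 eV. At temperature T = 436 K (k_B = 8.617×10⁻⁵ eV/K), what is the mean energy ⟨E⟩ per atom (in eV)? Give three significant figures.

0.0108 eV

k_BT = 8.617×10⁻⁵ × 436 K = 0.037570 eV.
Eᵢ/kT = 0, 0.89965, 4.7378.
Z = Σ e^(−Eᵢ/kT) = e^(−0) + e^(−0.89965) + e^(−4.7378) = 1.0000 + 0.40671 + 0.0087579 = 1.4155.
⟨E⟩ = Σ Eᵢ e^(−Eᵢ/kT) / Z = (0·1.0000 + 0.0338·0.40671 + 0.178·0.0087579) / 1.4155 = 0.0108 eV.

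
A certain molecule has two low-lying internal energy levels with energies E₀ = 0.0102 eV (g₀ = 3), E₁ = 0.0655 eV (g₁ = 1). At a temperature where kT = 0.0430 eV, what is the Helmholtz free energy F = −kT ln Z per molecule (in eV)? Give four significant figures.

-0.04083 eV

Eᵢ/kT = 0.237209, 1.52326.
Z = Σ gᵢe^(−Eᵢ/kT) = 3·e^(−0.237209) + 1·e^(−1.52326) = 2.36648 + 0.218000 = 2.58448.
F = −kT ln Z = −0.0430 × ln(2.58448) = −0.0430 × 0.949524 = -0.04083 eV.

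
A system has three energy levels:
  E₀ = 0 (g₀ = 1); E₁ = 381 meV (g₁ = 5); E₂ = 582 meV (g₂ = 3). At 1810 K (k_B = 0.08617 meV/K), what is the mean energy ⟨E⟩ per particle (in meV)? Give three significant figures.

138 meV

k_BT = 0.08617 × 1810 K = 155.97 meV.
Eᵢ/kT = 0, 2.4428, 3.7315.
Z = Σ gᵢe^(−Eᵢ/kT) = 1·e^(−0) + 5·e^(−2.4428) + 3·e^(−3.7315) = 1.0000 + 0.43459 + 0.071871 = 1.5065.
⟨E⟩ = Σ Eᵢ gᵢe^(−Eᵢ/kT) / Z = (0·1.0000 + 381·0.43459 + 582·0.071871) / 1.5065 = 138 meV.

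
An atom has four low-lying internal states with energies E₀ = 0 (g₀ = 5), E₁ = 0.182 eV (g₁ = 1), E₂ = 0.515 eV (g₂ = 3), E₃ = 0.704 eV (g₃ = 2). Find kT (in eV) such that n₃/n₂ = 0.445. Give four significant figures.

0.4676 eV

n₃/n₂ = (g₃/g₂) exp[−(E₃−E₂)/kT] = 0.445.
⇒ (E₃−E₂)/kT = ln((2/3)/0.445) = ln(1.49813) = 0.404218.
kT = 0.189 eV / 0.404218 = 0.4676 eV.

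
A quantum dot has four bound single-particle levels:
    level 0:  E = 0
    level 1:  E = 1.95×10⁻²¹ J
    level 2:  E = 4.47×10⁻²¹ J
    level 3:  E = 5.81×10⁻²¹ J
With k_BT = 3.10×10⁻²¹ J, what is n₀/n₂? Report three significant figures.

n₀/n₂ = exp[−(E₀−E₂)/kT] = exp(−(-4.47 ×10⁻²¹ J)/(3.10 ×10⁻²¹ J)) = exp(1.4419) = 4.23.

4.23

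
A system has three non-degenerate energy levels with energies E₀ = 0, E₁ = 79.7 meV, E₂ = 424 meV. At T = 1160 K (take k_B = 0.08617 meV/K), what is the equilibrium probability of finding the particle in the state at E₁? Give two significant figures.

0.31

k_BT = 0.08617 × 1160 K = 99.96 meV.
Eᵢ/kT = 0, 0.7973, 4.242.
Z = Σ e^(−Eᵢ/kT) = e^(−0) + e^(−0.7973) + e^(−4.242) = 1.000 + 0.4505 + 0.01438 = 1.465.
P₁ = e^(−E₁/kT) / Z = 0.4505/1.465 = 0.31.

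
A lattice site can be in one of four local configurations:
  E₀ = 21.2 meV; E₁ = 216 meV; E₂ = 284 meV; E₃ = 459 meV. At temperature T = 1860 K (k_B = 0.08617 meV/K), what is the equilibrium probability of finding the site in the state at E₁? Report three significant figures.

0.191

k_BT = 0.08617 × 1860 K = 160.28 meV.
Eᵢ/kT = 0.13227, 1.3476, 1.7719, 2.8637.
Z = Σ e^(−Eᵢ/kT) = e^(−0.13227) + e^(−1.3476) + e^(−1.7719) + e^(−2.8637) = 0.87610 + 0.25986 + 0.17001 + 0.057057 = 1.3630.
P₁ = e^(−E₁/kT) / Z = 0.25986/1.3630 = 0.191.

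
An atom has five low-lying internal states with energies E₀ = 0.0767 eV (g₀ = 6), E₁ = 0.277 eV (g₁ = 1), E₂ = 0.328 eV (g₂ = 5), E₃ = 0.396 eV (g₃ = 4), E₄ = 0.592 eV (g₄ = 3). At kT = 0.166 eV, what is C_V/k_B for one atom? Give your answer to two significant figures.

Eᵢ/kT = 0.4620, 1.669, 1.976, 2.386, 3.566.
Z = Σ gᵢe^(−Eᵢ/kT) = 6·e^(−0.4620) + 1·e^(−1.669) + 5·e^(−1.976) + 4·e^(−2.386) + 3·e^(−3.566) = 3.780 + 0.1884 + 0.6931 + 0.3680 + 0.08481 = 5.114.
⟨E⟩ = 0.1497 eV, ⟨E²⟩ = 0.03885 eV².
C_V/k_B = (⟨E²⟩ − ⟨E⟩²)/(kT)² = (0.03885 − 0.02241)/0.02756 = 0.60.

0.60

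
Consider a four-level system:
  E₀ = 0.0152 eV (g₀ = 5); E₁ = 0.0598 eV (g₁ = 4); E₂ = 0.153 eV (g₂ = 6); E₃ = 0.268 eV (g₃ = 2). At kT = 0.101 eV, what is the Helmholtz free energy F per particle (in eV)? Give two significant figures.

Eᵢ/kT = 0.1505, 0.5921, 1.515, 2.653.
Z = Σ gᵢe^(−Eᵢ/kT) = 5·e^(−0.1505) + 4·e^(−0.5921) + 6·e^(−1.515) + 2·e^(−2.653) = 4.301 + 2.213 + 1.319 + 0.1409 = 7.974.
F = −kT ln Z = −0.101 × ln(7.974) = −0.101 × 2.076 = -0.21 eV.

-0.21 eV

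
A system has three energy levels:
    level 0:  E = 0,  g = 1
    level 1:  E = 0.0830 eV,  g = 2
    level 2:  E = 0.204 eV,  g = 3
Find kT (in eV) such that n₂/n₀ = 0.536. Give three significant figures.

n₂/n₀ = (g₂/g₀) exp[−(E₂−E₀)/kT] = 0.536.
⇒ (E₂−E₀)/kT = ln((3/1)/0.536) = ln(5.5970) = 1.7222.
kT = 0.204 eV / 1.7222 = 0.118 eV.

0.118 eV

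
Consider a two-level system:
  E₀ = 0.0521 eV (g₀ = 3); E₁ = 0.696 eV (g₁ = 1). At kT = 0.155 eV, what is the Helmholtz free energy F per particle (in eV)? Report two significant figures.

Eᵢ/kT = 0.3361, 4.490.
Z = Σ gᵢe^(−Eᵢ/kT) = 3·e^(−0.3361) + 1·e^(−4.490) = 2.144 + 0.01122 = 2.155.
F = −kT ln Z = −0.155 × ln(2.155) = −0.155 × 0.7678 = -0.12 eV.

-0.12 eV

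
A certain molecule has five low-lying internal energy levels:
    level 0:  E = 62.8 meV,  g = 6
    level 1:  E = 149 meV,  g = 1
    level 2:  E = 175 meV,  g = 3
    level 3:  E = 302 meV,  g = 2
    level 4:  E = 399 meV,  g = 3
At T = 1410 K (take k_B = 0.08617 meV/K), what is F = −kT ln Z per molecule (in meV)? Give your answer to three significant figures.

-192 meV

k_BT = 0.08617 × 1410 K = 121.50 meV.
Eᵢ/kT = 0.51687, 1.2263, 1.4403, 2.4856, 3.2840.
Z = Σ gᵢe^(−Eᵢ/kT) = 6·e^(−0.51687) + 1·e^(−1.2263) + 3·e^(−1.4403) + 2·e^(−2.4856) + 3·e^(−3.2840) = 3.5783 + 0.29338 + 0.71057 + 0.16655 + 0.11243 = 4.8612.
F = −kT ln Z = −121.50 × ln(4.8612) = −121.50 × 1.5813 = -192 meV.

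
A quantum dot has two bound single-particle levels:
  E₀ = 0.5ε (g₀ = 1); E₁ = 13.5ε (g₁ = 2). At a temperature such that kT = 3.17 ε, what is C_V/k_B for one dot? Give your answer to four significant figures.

0.5218

Eᵢ/kT = 0.157729, 4.25868.
Z = Σ gᵢe^(−Eᵢ/kT) = 1·e^(−0.157729) + 2·e^(−4.25868) = 0.854081 + 0.0282819 = 0.882363.
⟨E⟩ = 0.916682 ε, ⟨E²⟩ = 6.08355 ε².
C_V/k_B = (⟨E²⟩ − ⟨E⟩²)/(kT)² = (6.08355 − 0.840306)/10.0489 = 0.5218.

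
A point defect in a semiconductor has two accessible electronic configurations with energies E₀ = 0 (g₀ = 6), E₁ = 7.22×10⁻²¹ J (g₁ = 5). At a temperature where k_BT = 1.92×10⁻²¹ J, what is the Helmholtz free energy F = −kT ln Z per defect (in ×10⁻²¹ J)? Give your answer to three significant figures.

Eᵢ/kT = 0, 3.7604.
Z = Σ gᵢe^(−Eᵢ/kT) = 6·e^(−0) + 5·e^(−3.7604) = 6.0000 + 0.11637 = 6.1164.
F = −kT ln Z = −1.92 × ln(6.1164) = −1.92 × 1.8110 = -3.48 ×10⁻²¹ J.

-3.48 ×10⁻²¹ J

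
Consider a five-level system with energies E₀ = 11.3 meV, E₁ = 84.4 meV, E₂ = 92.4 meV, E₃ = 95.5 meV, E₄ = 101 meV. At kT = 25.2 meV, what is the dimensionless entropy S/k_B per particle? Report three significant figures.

Eᵢ/kT = 0.44841, 3.3492, 3.6667, 3.7897, 4.0079.
Z = Σ e^(−Eᵢ/kT) = e^(−0.44841) + e^(−3.3492) + e^(−3.6667) + e^(−3.7897) + e^(−4.0079) = 0.63864 + 0.035112 + 0.025561 + 0.022602 + 0.018172 = 0.74009.
⟨E⟩ = Σ EᵢPᵢ = 22.343 meV.
S/k_B = ln Z + ⟨E⟩/kT = ln(0.74009) + 22.343/25.2 = -0.30098 + 0.88663 = 0.586.

0.586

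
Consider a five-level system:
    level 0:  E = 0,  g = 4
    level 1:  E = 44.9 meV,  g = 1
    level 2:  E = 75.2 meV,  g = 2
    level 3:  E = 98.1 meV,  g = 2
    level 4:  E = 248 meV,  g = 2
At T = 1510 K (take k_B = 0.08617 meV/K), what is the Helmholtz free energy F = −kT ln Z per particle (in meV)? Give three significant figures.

k_BT = 0.08617 × 1510 K = 130.12 meV.
Eᵢ/kT = 0, 0.34507, 0.57793, 0.75392, 1.9059.
Z = Σ gᵢe^(−Eᵢ/kT) = 4·e^(−0) + 1·e^(−0.34507) + 2·e^(−0.57793) + 2·e^(−0.75392) + 2·e^(−1.9059) = 4.0000 + 0.70817 + 1.1221 + 0.94104 + 0.29738 = 7.0687.
F = −kT ln Z = −130.12 × ln(7.0687) = −130.12 × 1.9557 = -254 meV.

-254 meV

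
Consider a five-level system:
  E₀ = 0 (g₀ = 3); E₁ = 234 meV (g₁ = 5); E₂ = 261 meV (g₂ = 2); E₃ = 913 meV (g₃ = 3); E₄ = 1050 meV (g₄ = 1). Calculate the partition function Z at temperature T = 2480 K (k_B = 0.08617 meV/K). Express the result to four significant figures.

k_BT = 0.08617 × 2480 K = 213.702 meV.
Eᵢ/kT = 0, 1.09498, 1.22133, 4.27230, 4.91338.
Z = Σ gᵢe^(−Eᵢ/kT) = 3·e^(−0) + 5·e^(−1.09498) + 2·e^(−1.22133) + 3·e^(−4.27230) + 1·e^(−4.91338) = 3.00000 + 1.67273 + 0.589676 + 0.0418490 + 0.00734761 = 5.31160.

Z = 5.312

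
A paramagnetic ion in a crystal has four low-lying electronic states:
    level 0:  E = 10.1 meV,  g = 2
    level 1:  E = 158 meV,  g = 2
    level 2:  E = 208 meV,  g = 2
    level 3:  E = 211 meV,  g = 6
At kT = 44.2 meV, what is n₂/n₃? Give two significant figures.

n₂/n₃ = (g₂/g₃) exp[−(E₂−E₃)/kT] = (2/6) × exp(−(-3 meV)/(44.2 meV)) = (2/6) × exp(0.06787) = 0.36.

0.36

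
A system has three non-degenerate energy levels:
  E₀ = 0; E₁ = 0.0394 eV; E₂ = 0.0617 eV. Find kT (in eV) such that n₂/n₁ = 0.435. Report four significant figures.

n₂/n₁ = exp[−(E₂−E₁)/kT] = 0.435.
⇒ (E₂−E₁)/kT = ln(1/0.435) = ln(2.29885) = 0.832409.
kT = 0.0223 eV / 0.832409 = 0.02679 eV.

0.02679 eV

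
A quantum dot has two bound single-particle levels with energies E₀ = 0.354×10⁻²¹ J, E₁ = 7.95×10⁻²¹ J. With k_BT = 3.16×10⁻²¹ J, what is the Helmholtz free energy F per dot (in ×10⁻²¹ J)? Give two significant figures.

Eᵢ/kT = 0.1120, 2.516.
Z = Σ e^(−Eᵢ/kT) = e^(−0.1120) + e^(−2.516) = 0.8940 + 0.08078 = 0.9748.
F = −kT ln Z = −3.16 × ln(0.9748) = −3.16 × -0.02552 = 0.081 ×10⁻²¹ J.

0.081 ×10⁻²¹ J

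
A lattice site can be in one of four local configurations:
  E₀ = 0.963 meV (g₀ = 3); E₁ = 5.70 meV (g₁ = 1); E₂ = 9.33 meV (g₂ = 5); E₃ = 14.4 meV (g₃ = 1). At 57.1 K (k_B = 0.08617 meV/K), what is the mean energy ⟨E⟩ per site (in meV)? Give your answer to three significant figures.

3.33 meV

k_BT = 0.08617 × 57.1 K = 4.9203 meV.
Eᵢ/kT = 0.19572, 1.1585, 1.8962, 2.9267.
Z = Σ gᵢe^(−Eᵢ/kT) = 3·e^(−0.19572) + 1·e^(−1.1585) + 5·e^(−1.8962) + 1·e^(−2.9267) = 2.4667 + 0.31396 + 0.75069 + 0.053574 = 3.5849.
⟨E⟩ = Σ Eᵢ gᵢe^(−Eᵢ/kT) / Z = (0.963·2.4667 + 5.70·0.31396 + 9.33·0.75069 + 14.4·0.053574) / 3.5849 = 3.33 meV.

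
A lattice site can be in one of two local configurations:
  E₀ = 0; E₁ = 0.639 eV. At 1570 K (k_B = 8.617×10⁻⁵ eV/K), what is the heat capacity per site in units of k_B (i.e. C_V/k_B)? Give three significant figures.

0.195

k_BT = 8.617×10⁻⁵ × 1570 K = 0.13529 eV.
Eᵢ/kT = 0, 4.7232.
Z = Σ e^(−Eᵢ/kT) = e^(−0) + e^(−4.7232) = 1.0000 + 0.0088867 = 1.0089.
⟨E⟩ = 0.0056285 eV, ⟨E²⟩ = 0.0035966 eV².
C_V/k_B = (⟨E²⟩ − ⟨E⟩²)/(kT)² = (0.0035966 − 0.000031680)/0.018303 = 0.195.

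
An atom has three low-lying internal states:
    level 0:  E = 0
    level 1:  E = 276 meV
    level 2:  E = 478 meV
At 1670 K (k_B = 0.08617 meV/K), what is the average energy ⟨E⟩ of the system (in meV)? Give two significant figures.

k_BT = 0.08617 × 1670 K = 143.9 meV.
Eᵢ/kT = 0, 1.918, 3.322.
Z = Σ e^(−Eᵢ/kT) = e^(−0) + e^(−1.918) + e^(−3.322) = 1.000 + 0.1469 + 0.03608 = 1.183.
⟨E⟩ = Σ Eᵢ e^(−Eᵢ/kT) / Z = (0·1.000 + 276·0.1469 + 478·0.03608) / 1.183 = 49 meV.

49 meV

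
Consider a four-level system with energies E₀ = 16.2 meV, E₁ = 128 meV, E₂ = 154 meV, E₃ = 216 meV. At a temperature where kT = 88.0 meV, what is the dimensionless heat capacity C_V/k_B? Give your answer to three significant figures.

Eᵢ/kT = 0.18409, 1.4545, 1.7500, 2.4545.
Z = Σ e^(−Eᵢ/kT) = e^(−0.18409) + e^(−1.4545) + e^(−1.7500) + e^(−2.4545) = 0.83186 + 0.23352 + 0.17377 + 0.085906 = 1.3251.
⟨E⟩ = 66.925 meV, ⟨E²⟩ = 9186.8 meV².
C_V/k_B = (⟨E²⟩ − ⟨E⟩²)/(kT)² = (9186.8 − 4479.0)/7744.0 = 0.608.

0.608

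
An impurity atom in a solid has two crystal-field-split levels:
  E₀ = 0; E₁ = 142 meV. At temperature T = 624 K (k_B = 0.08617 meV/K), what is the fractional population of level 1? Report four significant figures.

0.06655

k_BT = 0.08617 × 624 K = 53.7701 meV.
Eᵢ/kT = 0, 2.64087.
Z = Σ e^(−Eᵢ/kT) = e^(−0) + e^(−2.64087) = 1.00000 + 0.0712992 = 1.07130.
P₁ = e^(−E₁/kT) / Z = 0.0712992/1.07130 = 0.06655.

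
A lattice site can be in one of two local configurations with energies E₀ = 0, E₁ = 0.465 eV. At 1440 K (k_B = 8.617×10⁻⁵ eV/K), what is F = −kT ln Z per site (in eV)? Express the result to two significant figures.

k_BT = 8.617×10⁻⁵ × 1440 K = 0.1241 eV.
Eᵢ/kT = 0, 3.747.
Z = Σ e^(−Eᵢ/kT) = e^(−0) + e^(−3.747) = 1.000 + 0.02359 = 1.024.
F = −kT ln Z = −0.1241 × ln(1.024) = −0.1241 × 0.02372 = -0.0029 eV.

-0.0029 eV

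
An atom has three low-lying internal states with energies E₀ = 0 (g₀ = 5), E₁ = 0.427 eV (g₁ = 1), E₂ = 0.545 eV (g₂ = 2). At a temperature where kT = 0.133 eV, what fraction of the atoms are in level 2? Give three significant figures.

0.00655

Eᵢ/kT = 0, 3.2105, 4.0977.
Z = Σ gᵢe^(−Eᵢ/kT) = 5·e^(−0) + 1·e^(−3.2105) + 2·e^(−4.0977) = 5.0000 + 0.040336 + 0.033222 = 5.0736.
P₂ = g₂ e^(−E₂/kT) / Z = 0.033222/5.0736 = 0.00655.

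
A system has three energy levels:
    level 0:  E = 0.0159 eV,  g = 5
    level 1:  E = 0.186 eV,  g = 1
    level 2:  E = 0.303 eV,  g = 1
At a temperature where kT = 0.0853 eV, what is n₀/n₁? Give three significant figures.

n₀/n₁ = (g₀/g₁) exp[−(E₀−E₁)/kT] = (5/1) × exp(−(-0.1701 eV)/(0.0853 eV)) = (5/1) × exp(1.9941) = 36.7.

36.7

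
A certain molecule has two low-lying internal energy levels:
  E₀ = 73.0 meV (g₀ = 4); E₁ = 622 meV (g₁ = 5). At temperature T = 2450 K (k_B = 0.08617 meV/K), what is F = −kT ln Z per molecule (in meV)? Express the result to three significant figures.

-238 meV

k_BT = 0.08617 × 2450 K = 211.12 meV.
Eᵢ/kT = 0.34577, 2.9462.
Z = Σ gᵢe^(−Eᵢ/kT) = 4·e^(−0.34577) + 5·e^(−2.9462) = 2.8307 + 0.26269 = 3.0934.
F = −kT ln Z = −211.12 × ln(3.0934) = −211.12 × 1.1293 = -238 meV.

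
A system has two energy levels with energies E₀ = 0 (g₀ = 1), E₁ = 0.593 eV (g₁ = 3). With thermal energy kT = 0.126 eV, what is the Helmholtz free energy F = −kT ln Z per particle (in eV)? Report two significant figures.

-0.0034 eV

Eᵢ/kT = 0, 4.706.
Z = Σ gᵢe^(−Eᵢ/kT) = 1·e^(−0) + 3·e^(−4.706) = 1.000 + 0.02712 = 1.027.
F = −kT ln Z = −0.126 × ln(1.027) = −0.126 × 0.02664 = -0.0034 eV.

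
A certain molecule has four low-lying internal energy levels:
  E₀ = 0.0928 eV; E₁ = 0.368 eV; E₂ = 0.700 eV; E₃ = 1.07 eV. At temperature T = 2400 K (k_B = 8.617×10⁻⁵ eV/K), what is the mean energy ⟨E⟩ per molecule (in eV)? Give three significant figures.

k_BT = 8.617×10⁻⁵ × 2400 K = 0.20681 eV.
Eᵢ/kT = 0.44872, 1.7794, 3.3847, 5.1738.
Z = Σ e^(−Eᵢ/kT) = e^(−0.44872) + e^(−1.7794) + e^(−3.3847) + e^(−5.1738) = 0.63844 + 0.16874 + 0.033888 + 0.0056630 = 0.84673.
⟨E⟩ = Σ Eᵢ e^(−Eᵢ/kT) / Z = (0.0928·0.63844 + 0.368·0.16874 + 0.700·0.033888 + 1.07·0.0056630) / 0.84673 = 0.178 eV.

0.178 eV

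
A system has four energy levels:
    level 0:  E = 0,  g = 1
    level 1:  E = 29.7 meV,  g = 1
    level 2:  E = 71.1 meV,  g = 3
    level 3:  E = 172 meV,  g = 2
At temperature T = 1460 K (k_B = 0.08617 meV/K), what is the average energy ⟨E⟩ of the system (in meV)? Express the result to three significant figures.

58.0 meV

k_BT = 0.08617 × 1460 K = 125.81 meV.
Eᵢ/kT = 0, 0.23607, 0.56514, 1.3671.
Z = Σ gᵢe^(−Eᵢ/kT) = 1·e^(−0) + 1·e^(−0.23607) + 3·e^(−0.56514) + 2·e^(−1.3671) = 1.0000 + 0.78973 + 1.7048 + 0.50969 = 4.0042.
⟨E⟩ = Σ Eᵢ gᵢe^(−Eᵢ/kT) / Z = (0·1.0000 + 29.7·0.78973 + 71.1·1.7048 + 172·0.50969) / 4.0042 = 58.0 meV.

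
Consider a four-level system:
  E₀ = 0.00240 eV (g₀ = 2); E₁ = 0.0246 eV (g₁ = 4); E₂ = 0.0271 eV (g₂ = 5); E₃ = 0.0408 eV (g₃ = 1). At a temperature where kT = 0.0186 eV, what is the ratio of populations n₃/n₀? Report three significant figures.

n₃/n₀ = (g₃/g₀) exp[−(E₃−E₀)/kT] = (1/2) × exp(−(0.03840 eV)/(0.0186 eV)) = (1/2) × exp(-2.0645) = 0.0634.

0.0634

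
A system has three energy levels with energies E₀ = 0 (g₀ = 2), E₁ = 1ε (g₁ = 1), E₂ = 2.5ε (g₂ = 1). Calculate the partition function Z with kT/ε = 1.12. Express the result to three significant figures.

Z = 2.52

Eᵢ/kT = 0, 0.89286, 2.2321.
Z = Σ gᵢe^(−Eᵢ/kT) = 2·e^(−0) + 1·e^(−0.89286) + 1·e^(−2.2321) = 2.0000 + 0.40948 + 0.10730 = 2.5168.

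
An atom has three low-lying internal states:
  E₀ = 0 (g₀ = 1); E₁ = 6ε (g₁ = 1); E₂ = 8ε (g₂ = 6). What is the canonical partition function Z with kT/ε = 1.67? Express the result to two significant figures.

Z = 1.1

Eᵢ/kT = 0, 3.593, 4.790.
Z = Σ gᵢe^(−Eᵢ/kT) = 1·e^(−0) + 1·e^(−3.593) + 6·e^(−4.790) = 1.000 + 0.02752 + 0.04987 = 1.077.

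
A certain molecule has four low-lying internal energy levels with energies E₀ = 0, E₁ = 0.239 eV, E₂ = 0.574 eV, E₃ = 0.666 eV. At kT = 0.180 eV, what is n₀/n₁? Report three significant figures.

3.77

n₀/n₁ = exp[−(E₀−E₁)/kT] = exp(−(-0.239 eV)/(0.180 eV)) = exp(1.3278) = 3.77.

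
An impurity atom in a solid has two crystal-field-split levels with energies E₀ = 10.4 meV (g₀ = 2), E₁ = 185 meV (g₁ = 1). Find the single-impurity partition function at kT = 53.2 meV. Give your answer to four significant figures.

Eᵢ/kT = 0.195489, 3.47744.
Z = Σ gᵢe^(−Eᵢ/kT) = 2·e^(−0.195489) + 1·e^(−3.47744) = 1.64486 + 0.0308864 = 1.67575.

Z = 1.676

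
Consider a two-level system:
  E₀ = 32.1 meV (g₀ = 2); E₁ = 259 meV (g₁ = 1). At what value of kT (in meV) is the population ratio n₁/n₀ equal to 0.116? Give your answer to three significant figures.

n₁/n₀ = (g₁/g₀) exp[−(E₁−E₀)/kT] = 0.116.
⇒ (E₁−E₀)/kT = ln((1/2)/0.116) = ln(4.3103) = 1.4610.
kT = 226.9 meV / 1.4610 = 155 meV.

155 meV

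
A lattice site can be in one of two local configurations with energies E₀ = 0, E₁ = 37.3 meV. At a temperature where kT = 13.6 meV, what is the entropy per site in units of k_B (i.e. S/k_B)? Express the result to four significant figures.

0.2284

Eᵢ/kT = 0, 2.74265.
Z = Σ e^(−Eᵢ/kT) = e^(−0) + e^(−2.74265) = 1.00000 + 0.0643995 = 1.06440.
⟨E⟩ = Σ EᵢPᵢ = 2.25677 meV.
S/k_B = ln Z + ⟨E⟩/kT = ln(1.06440) + 2.25677/13.6 = 0.0624113 + 0.165939 = 0.2284.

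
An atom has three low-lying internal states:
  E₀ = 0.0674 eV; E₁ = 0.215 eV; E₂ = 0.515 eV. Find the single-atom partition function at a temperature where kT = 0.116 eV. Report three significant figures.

Z = 0.728

Eᵢ/kT = 0.58103, 1.8534, 4.4397.
Z = Σ e^(−Eᵢ/kT) = e^(−0.58103) + e^(−1.8534) + e^(−4.4397) = 0.55932 + 0.15670 + 0.011799 = 0.72782.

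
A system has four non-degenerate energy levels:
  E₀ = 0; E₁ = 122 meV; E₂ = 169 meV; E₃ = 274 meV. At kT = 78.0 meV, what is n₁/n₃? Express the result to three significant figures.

7.02

n₁/n₃ = exp[−(E₁−E₃)/kT] = exp(−(-152 meV)/(78.0 meV)) = exp(1.9487) = 7.02.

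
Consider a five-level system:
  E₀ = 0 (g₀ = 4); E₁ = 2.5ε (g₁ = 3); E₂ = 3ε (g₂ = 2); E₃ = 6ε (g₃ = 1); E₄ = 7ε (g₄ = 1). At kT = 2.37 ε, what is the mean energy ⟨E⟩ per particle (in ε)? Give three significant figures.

0.896 ε

Eᵢ/kT = 0, 1.0549, 1.2658, 2.5316, 2.9536.
Z = Σ gᵢe^(−Eᵢ/kT) = 4·e^(−0) + 3·e^(−1.0549) + 2·e^(−1.2658) + 1·e^(−2.5316) + 1·e^(−2.9536) = 4.0000 + 1.0447 + 0.56403 + 0.079532 + 0.052152 = 5.7404.
⟨E⟩ = Σ Eᵢ gᵢe^(−Eᵢ/kT) / Z = (0·4.0000 + 2.5·1.0447 + 3·0.56403 + 6·0.079532 + 7·0.052152) / 5.7404 = 0.896 ε.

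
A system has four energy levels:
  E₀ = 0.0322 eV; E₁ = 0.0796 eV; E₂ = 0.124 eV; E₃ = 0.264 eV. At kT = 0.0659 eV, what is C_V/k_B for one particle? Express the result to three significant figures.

0.418

Eᵢ/kT = 0.48862, 1.2079, 1.8816, 4.0061.
Z = Σ e^(−Eᵢ/kT) = e^(−0.48862) + e^(−1.2079) + e^(−1.8816) + e^(−4.0061) = 0.61347 + 0.29882 + 0.15235 + 0.018204 = 1.0828.
⟨E⟩ = 0.062096 eV, ⟨E²⟩ = 0.0056711 eV².
C_V/k_B = (⟨E²⟩ − ⟨E⟩²)/(kT)² = (0.0056711 − 0.0038559)/0.0043428 = 0.418.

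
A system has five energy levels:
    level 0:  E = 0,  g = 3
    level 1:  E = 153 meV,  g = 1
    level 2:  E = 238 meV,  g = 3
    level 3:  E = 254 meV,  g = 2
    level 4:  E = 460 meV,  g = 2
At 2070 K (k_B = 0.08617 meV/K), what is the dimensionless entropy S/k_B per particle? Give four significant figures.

k_BT = 0.08617 × 2070 K = 178.372 meV.
Eᵢ/kT = 0, 0.857758, 1.33429, 1.42399, 2.57888.
Z = Σ gᵢe^(−Eᵢ/kT) = 3·e^(−0) + 1·e^(−0.857758) + 3·e^(−1.33429) + 2·e^(−1.42399) + 2·e^(−2.57888) = 3.00000 + 0.424112 + 0.790035 + 0.481503 + 0.151718 = 4.84737.
⟨E⟩ = Σ EᵢPᵢ = 91.8043 meV.
S/k_B = ln Z + ⟨E⟩/kT = ln(4.84737) + 91.8043/178.372 = 1.57844 + 0.514679 = 2.093.

2.093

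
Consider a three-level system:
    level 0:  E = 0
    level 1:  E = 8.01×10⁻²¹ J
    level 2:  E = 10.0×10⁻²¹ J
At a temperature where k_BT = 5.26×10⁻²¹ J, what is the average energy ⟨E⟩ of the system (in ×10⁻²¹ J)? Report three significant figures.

2.37 ×10⁻²¹ J

Eᵢ/kT = 0, 1.5228, 1.9011.
Z = Σ e^(−Eᵢ/kT) = e^(−0) + e^(−1.5228) + e^(−1.9011) = 1.0000 + 0.21810 + 0.14940 = 1.3675.
⟨E⟩ = Σ Eᵢ e^(−Eᵢ/kT) / Z = (0·1.0000 + 8.01·0.21810 + 10.0·0.14940) / 1.3675 = 2.37 ×10⁻²¹ J.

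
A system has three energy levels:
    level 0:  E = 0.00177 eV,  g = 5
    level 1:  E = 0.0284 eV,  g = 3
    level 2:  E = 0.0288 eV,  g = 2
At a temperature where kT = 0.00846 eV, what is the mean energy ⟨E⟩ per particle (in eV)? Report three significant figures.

Eᵢ/kT = 0.20922, 3.3570, 3.4043.
Z = Σ gᵢe^(−Eᵢ/kT) = 5·e^(−0.20922) + 3·e^(−3.3570) + 2·e^(−3.4043) = 4.0561 + 0.10452 + 0.066460 = 4.2271.
⟨E⟩ = Σ Eᵢ gᵢe^(−Eᵢ/kT) / Z = (0.00177·4.0561 + 0.0284·0.10452 + 0.0288·0.066460) / 4.2271 = 0.00285 eV.

0.00285 eV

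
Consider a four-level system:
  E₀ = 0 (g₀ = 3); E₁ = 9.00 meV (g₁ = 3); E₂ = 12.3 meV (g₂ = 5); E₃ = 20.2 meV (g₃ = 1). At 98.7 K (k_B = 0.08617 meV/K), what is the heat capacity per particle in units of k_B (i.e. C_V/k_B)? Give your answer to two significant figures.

0.46

k_BT = 0.08617 × 98.7 K = 8.505 meV.
Eᵢ/kT = 0, 1.058, 1.446, 2.375.
Z = Σ gᵢe^(−Eᵢ/kT) = 3·e^(−0) + 3·e^(−1.058) + 5·e^(−1.446) + 1·e^(−2.375) = 3.000 + 1.041 + 1.178 + 0.09301 = 5.312.
⟨E⟩ = 4.845 meV, ⟨E²⟩ = 56.57 meV².
C_V/k_B = (⟨E²⟩ − ⟨E⟩²)/(kT)² = (56.57 − 23.47)/72.34 = 0.46.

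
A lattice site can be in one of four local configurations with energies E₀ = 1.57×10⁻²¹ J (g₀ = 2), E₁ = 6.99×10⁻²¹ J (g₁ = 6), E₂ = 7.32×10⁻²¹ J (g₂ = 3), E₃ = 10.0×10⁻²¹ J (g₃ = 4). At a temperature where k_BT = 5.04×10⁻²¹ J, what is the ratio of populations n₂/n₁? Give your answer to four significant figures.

0.4683

n₂/n₁ = (g₂/g₁) exp[−(E₂−E₁)/kT] = (3/6) × exp(−(0.33 ×10⁻²¹ J)/(5.04 ×10⁻²¹ J)) = (3/6) × exp(-0.0654762) = 0.4683.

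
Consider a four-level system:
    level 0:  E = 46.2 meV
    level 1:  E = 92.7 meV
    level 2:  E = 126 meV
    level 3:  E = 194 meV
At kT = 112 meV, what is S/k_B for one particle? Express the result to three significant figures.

Eᵢ/kT = 0.41250, 0.82768, 1.1250, 1.7321.
Z = Σ e^(−Eᵢ/kT) = e^(−0.41250) + e^(−0.82768) + e^(−1.1250) + e^(−1.7321) = 0.66199 + 0.43706 + 0.32465 + 0.17691 = 1.6006.
⟨E⟩ = Σ EᵢPᵢ = 91.419 meV.
S/k_B = ln Z + ⟨E⟩/kT = ln(1.6006) + 91.419/112 = 0.47038 + 0.81624 = 1.29.

1.29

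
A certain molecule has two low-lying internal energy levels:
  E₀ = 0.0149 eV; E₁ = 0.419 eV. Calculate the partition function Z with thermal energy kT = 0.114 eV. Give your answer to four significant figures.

Z = 0.9028

Eᵢ/kT = 0.130702, 3.67544.
Z = Σ e^(−Eᵢ/kT) = e^(−0.130702) + e^(−3.67544) = 0.877479 + 0.0253383 = 0.902817.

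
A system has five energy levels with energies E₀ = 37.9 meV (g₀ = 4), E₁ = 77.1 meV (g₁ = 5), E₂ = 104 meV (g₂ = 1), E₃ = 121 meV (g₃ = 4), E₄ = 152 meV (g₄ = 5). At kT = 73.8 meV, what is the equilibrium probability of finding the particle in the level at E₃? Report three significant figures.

0.134

Eᵢ/kT = 0.51355, 1.0447, 1.4092, 1.6396, 2.0596.
Z = Σ gᵢe^(−Eᵢ/kT) = 4·e^(−0.51355) + 5·e^(−1.0447) + 1·e^(−1.4092) + 4·e^(−1.6396) + 5·e^(−2.0596) = 2.3935 + 1.7590 + 0.24434 + 0.77623 + 0.63752 = 5.8106.
P₃ = g₃ e^(−E₃/kT) / Z = 0.77623/5.8106 = 0.134.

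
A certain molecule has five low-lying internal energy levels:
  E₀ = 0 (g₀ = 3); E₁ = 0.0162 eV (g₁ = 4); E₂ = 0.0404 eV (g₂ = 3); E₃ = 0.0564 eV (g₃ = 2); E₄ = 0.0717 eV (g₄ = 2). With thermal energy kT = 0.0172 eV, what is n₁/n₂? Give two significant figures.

5.4

n₁/n₂ = (g₁/g₂) exp[−(E₁−E₂)/kT] = (4/3) × exp(−(-0.0242 eV)/(0.0172 eV)) = (4/3) × exp(1.407) = 5.4.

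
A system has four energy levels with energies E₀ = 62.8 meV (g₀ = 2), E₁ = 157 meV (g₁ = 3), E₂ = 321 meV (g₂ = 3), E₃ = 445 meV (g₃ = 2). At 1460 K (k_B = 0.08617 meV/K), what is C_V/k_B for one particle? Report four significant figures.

k_BT = 0.08617 × 1460 K = 125.808 meV.
Eᵢ/kT = 0.499173, 1.24793, 2.55151, 3.53714.
Z = Σ gᵢe^(−Eᵢ/kT) = 2·e^(−0.499173) + 3·e^(−1.24793) + 3·e^(−2.55151) + 2·e^(−3.53714) = 1.21406 + 0.861295 + 0.233892 + 0.0581928 = 2.36744.
⟨E⟩ = 131.974 meV, ⟨E²⟩ = 26037.5 meV².
C_V/k_B = (⟨E²⟩ − ⟨E⟩²)/(kT)² = (26037.5 − 17417.1)/15827.7 = 0.5446.

0.5446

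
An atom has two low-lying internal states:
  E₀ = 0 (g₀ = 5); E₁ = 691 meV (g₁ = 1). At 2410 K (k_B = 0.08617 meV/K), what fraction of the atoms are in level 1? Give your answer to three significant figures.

k_BT = 0.08617 × 2410 K = 207.67 meV.
Eᵢ/kT = 0, 3.3274.
Z = Σ gᵢe^(−Eᵢ/kT) = 5·e^(−0) + 1·e^(−3.3274) = 5.0000 + 0.035886 = 5.0359.
P₁ = g₁ e^(−E₁/kT) / Z = 0.035886/5.0359 = 0.00713.

0.00713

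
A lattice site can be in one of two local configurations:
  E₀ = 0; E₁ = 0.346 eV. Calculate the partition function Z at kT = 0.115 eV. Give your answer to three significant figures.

Z = 1.05

Eᵢ/kT = 0, 3.0087.
Z = Σ e^(−Eᵢ/kT) = e^(−0) + e^(−3.0087) = 1.0000 + 0.049356 = 1.0494.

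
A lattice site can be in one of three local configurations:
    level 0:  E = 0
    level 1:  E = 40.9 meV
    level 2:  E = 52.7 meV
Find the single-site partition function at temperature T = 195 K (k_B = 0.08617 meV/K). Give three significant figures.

k_BT = 0.08617 × 195 K = 16.803 meV.
Eᵢ/kT = 0, 2.4341, 3.1363.
Z = Σ e^(−Eᵢ/kT) = e^(−0) + e^(−2.4341) + e^(−3.1363) = 1.0000 + 0.087677 + 0.043443 = 1.1311.

Z = 1.13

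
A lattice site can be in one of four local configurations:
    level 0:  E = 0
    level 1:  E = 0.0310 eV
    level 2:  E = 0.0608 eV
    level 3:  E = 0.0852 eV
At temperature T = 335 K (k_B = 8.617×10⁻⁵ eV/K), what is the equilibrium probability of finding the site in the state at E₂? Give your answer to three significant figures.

0.0803

k_BT = 8.617×10⁻⁵ × 335 K = 0.028867 eV.
Eᵢ/kT = 0, 1.0739, 2.1062, 2.9515.
Z = Σ e^(−Eᵢ/kT) = e^(−0) + e^(−1.0739) + e^(−2.1062) + e^(−2.9515) = 1.0000 + 0.34167 + 0.12170 + 0.052261 = 1.5156.
P₂ = e^(−E₂/kT) / Z = 0.12170/1.5156 = 0.0803.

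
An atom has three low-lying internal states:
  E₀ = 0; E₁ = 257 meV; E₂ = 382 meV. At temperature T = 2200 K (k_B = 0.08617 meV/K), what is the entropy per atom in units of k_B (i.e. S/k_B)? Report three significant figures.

k_BT = 0.08617 × 2200 K = 189.57 meV.
Eᵢ/kT = 0, 1.3557, 2.0151.
Z = Σ e^(−Eᵢ/kT) = e^(−0) + e^(−1.3557) + e^(−2.0151) = 1.0000 + 0.25777 + 0.13331 = 1.3911.
⟨E⟩ = Σ EᵢPᵢ = 84.229 meV.
S/k_B = ln Z + ⟨E⟩/kT = ln(1.3911) + 84.229/189.57 = 0.33009 + 0.44432 = 0.774.

0.774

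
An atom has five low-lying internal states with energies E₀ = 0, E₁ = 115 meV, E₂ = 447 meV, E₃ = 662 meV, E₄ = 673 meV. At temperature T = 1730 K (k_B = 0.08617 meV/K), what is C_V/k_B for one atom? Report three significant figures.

k_BT = 0.08617 × 1730 K = 149.07 meV.
Eᵢ/kT = 0, 0.77145, 2.9986, 4.4409, 4.5147.
Z = Σ e^(−Eᵢ/kT) = e^(−0) + e^(−0.77145) + e^(−2.9986) + e^(−4.4409) + e^(−4.5147) = 1.0000 + 0.46234 + 0.049857 + 0.011785 + 0.010947 = 1.5349.
⟨E⟩ = 59.042 meV, ⟨E²⟩ = 17069 meV².
C_V/k_B = (⟨E²⟩ − ⟨E⟩²)/(kT)² = (17069 − 3486.0)/22222 = 0.611.

0.611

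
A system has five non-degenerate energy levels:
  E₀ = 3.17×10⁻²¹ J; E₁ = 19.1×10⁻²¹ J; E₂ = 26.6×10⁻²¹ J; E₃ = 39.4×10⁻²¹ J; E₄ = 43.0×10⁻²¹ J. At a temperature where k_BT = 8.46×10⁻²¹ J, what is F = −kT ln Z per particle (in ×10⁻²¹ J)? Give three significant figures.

Eᵢ/kT = 0.37470, 2.2577, 3.1442, 4.6572, 5.0827.
Z = Σ e^(−Eᵢ/kT) = e^(−0.37470) + e^(−2.2577) + e^(−3.1442) + e^(−4.6572) + e^(−5.0827) = 0.68750 + 0.10459 + 0.043101 + 0.0094930 + 0.0062031 = 0.85089.
F = −kT ln Z = −8.46 × ln(0.85089) = −8.46 × -0.16147 = 1.37 ×10⁻²¹ J.

1.37 ×10⁻²¹ J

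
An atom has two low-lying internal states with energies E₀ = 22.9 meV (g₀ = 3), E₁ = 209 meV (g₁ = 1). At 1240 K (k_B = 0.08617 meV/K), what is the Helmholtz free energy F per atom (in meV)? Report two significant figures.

k_BT = 0.08617 × 1240 K = 106.9 meV.
Eᵢ/kT = 0.2142, 1.955.
Z = Σ gᵢe^(−Eᵢ/kT) = 3·e^(−0.2142) + 1·e^(−1.955) = 2.422 + 0.1416 = 2.564.
F = −kT ln Z = −106.9 × ln(2.564) = −106.9 × 0.9416 = -100 meV.

-100 meV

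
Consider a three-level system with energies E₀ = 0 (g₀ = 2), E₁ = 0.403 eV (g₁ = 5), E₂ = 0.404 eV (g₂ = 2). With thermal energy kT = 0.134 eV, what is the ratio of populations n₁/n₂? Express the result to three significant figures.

2.52

n₁/n₂ = (g₁/g₂) exp[−(E₁−E₂)/kT] = (5/2) × exp(−(-0.001 eV)/(0.134 eV)) = (5/2) × exp(0.0074627) = 2.52.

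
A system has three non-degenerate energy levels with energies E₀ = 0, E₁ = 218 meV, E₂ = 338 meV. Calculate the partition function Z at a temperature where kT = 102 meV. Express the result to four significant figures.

Z = 1.154

Eᵢ/kT = 0, 2.13725, 3.31373.
Z = Σ e^(−Eᵢ/kT) = e^(−0) + e^(−2.13725) + e^(−3.31373) = 1.00000 + 0.117979 + 0.0363802 = 1.15436.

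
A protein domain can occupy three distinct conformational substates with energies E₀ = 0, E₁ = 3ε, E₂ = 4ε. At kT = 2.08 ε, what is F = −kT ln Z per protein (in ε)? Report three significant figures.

-0.674 ε

Eᵢ/kT = 0, 1.4423, 1.9231.
Z = Σ e^(−Eᵢ/kT) = e^(−0) + e^(−1.4423) + e^(−1.9231) = 1.0000 + 0.23638 + 0.14615 = 1.3825.
F = −kT ln Z = −2.08 × ln(1.3825) = −2.08 × 0.32389 = -0.674 ε.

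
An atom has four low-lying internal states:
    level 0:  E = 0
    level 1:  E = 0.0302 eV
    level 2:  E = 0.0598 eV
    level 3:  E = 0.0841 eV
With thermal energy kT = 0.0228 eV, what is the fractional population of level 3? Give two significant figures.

Eᵢ/kT = 0, 1.325, 2.623, 3.689.
Z = Σ e^(−Eᵢ/kT) = e^(−0) + e^(−1.325) + e^(−2.623) + e^(−3.689) = 1.000 + 0.2658 + 0.07258 + 0.02500 = 1.363.
P₃ = e^(−E₃/kT) / Z = 0.02500/1.363 = 0.018.

0.018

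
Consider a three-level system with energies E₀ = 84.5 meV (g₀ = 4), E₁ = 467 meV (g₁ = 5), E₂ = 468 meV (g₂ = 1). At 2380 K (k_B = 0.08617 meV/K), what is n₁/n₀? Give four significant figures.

0.1936

k_BT = 0.08617 × 2380 K = 205.085 meV.
n₁/n₀ = (g₁/g₀) exp[−(E₁−E₀)/kT] = (5/4) × exp(−(382.5 meV)/(205.085 meV)) = (5/4) × exp(-1.86508) = 0.1936.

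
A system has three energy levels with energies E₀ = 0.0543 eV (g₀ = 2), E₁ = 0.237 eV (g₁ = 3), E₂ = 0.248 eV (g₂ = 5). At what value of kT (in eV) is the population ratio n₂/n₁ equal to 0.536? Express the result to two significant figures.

n₂/n₁ = (g₂/g₁) exp[−(E₂−E₁)/kT] = 0.536.
⇒ (E₂−E₁)/kT = ln((5/3)/0.536) = ln(3.109) = 1.134.
kT = 0.011 eV / 1.134 = 0.0097 eV.

0.0097 eV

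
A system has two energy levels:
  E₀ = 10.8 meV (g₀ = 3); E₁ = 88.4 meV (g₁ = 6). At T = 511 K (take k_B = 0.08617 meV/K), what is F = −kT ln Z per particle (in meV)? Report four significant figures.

-50.57 meV

k_BT = 0.08617 × 511 K = 44.0329 meV.
Eᵢ/kT = 0.245271, 2.00759.
Z = Σ gᵢe^(−Eᵢ/kT) = 3·e^(−0.245271) + 6·e^(−2.00759) = 2.34748 + 0.805872 = 3.15335.
F = −kT ln Z = −44.0329 × ln(3.15335) = −44.0329 × 1.14847 = -50.57 meV.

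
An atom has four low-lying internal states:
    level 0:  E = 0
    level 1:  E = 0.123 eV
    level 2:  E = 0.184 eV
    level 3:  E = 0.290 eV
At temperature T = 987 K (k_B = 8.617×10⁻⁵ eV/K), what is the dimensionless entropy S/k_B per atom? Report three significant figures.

0.832

k_BT = 8.617×10⁻⁵ × 987 K = 0.085050 eV.
Eᵢ/kT = 0, 1.4462, 2.1634, 3.4098.
Z = Σ e^(−Eᵢ/kT) = e^(−0) + e^(−1.4462) + e^(−2.1634) + e^(−3.4098) = 1.0000 + 0.23546 + 0.11493 + 0.033048 = 1.3834.
⟨E⟩ = Σ EᵢPᵢ = 0.043149 eV.
S/k_B = ln Z + ⟨E⟩/kT = ln(1.3834) + 0.043149/0.085050 = 0.32454 + 0.50734 = 0.832.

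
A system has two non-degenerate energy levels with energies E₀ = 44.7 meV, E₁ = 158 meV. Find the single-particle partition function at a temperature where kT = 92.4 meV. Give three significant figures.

Z = 0.797

Eᵢ/kT = 0.48377, 1.7100.
Z = Σ e^(−Eᵢ/kT) = e^(−0.48377) + e^(−1.7100) = 0.61645 + 0.18087 = 0.79732.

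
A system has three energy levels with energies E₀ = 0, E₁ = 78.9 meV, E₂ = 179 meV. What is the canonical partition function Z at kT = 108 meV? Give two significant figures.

Z = 1.7

Eᵢ/kT = 0, 0.7306, 1.657.
Z = Σ e^(−Eᵢ/kT) = e^(−0) + e^(−0.7306) + e^(−1.657) = 1.000 + 0.4816 + 0.1907 = 1.672.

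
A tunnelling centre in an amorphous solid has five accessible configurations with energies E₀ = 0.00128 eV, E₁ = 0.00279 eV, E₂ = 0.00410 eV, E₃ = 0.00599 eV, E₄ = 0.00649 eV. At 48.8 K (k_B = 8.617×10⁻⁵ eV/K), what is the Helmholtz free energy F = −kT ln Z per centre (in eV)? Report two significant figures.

k_BT = 8.617×10⁻⁵ × 48.8 K = 0.004205 eV.
Eᵢ/kT = 0.3044, 0.6635, 0.9750, 1.424, 1.543.
Z = Σ e^(−Eᵢ/kT) = e^(−0.3044) + e^(−0.6635) + e^(−0.9750) + e^(−1.424) + e^(−1.543) = 0.7376 + 0.5150 + 0.3772 + 0.2407 + 0.2137 = 2.084.
F = −kT ln Z = −0.004205 × ln(2.084) = −0.004205 × 0.7343 = -0.0031 eV.

-0.0031 eV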